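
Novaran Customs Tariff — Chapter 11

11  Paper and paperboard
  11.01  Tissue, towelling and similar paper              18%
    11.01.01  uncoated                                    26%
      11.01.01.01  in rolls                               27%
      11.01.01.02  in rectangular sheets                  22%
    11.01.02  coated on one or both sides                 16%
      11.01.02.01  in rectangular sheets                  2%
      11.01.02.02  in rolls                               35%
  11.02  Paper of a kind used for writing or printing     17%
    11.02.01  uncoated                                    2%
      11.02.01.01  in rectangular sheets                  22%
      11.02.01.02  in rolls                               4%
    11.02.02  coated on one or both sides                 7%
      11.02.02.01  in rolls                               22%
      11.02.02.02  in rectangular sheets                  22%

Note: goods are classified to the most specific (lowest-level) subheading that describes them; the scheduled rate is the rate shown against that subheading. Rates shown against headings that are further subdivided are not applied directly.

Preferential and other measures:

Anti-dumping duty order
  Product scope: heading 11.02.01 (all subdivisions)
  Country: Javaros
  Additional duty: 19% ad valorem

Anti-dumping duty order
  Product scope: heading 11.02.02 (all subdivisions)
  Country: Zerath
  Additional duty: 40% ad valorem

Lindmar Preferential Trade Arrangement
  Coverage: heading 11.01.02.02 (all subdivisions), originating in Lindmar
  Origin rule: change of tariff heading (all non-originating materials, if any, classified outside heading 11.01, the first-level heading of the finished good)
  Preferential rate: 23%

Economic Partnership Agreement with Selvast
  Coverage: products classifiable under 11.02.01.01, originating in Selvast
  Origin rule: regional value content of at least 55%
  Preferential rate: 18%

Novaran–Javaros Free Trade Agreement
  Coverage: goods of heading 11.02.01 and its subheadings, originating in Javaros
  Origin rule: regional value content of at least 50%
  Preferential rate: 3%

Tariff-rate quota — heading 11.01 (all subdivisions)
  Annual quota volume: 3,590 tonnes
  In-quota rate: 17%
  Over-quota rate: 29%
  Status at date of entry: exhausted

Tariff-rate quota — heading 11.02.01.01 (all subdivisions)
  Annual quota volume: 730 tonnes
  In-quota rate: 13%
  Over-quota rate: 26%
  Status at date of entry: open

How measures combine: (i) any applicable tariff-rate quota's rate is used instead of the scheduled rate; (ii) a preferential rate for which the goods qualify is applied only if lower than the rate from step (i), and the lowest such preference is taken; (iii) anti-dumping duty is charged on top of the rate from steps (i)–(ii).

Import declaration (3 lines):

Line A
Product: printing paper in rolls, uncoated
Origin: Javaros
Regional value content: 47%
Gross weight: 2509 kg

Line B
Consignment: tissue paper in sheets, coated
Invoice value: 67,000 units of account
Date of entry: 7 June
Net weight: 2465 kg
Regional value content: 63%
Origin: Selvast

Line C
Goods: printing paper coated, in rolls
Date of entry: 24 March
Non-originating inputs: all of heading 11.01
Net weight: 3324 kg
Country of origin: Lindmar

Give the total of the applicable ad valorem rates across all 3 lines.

Line A: printing paper → 11.02; uncoated → 11.02.01; in rolls → 11.02.01.02. Scheduled 4%. Javaros agreement on 11.02.01: RVC < 50%; anti-dumping (Javaros, 11.02.01): +19%; total 4% + 19% = 23%. → 23%.
Line B: tissue paper → 11.01; coated → 11.01.02; in sheets → 11.01.02.01. Scheduled 2%. quota on 11.01 exhausted → over-quota 29%; Selvast agreement on 11.02.01.01: 11.01.02.01 not covered. → 29%.
Line C: printing paper → 11.02; coated → 11.02.02; in rolls → 11.02.02.01. Scheduled 22%. Lindmar agreement on 11.01.02.02: 11.02.02.01 not covered. → 22%.
Sum: 23% + 29% + 22% = 74%.

74%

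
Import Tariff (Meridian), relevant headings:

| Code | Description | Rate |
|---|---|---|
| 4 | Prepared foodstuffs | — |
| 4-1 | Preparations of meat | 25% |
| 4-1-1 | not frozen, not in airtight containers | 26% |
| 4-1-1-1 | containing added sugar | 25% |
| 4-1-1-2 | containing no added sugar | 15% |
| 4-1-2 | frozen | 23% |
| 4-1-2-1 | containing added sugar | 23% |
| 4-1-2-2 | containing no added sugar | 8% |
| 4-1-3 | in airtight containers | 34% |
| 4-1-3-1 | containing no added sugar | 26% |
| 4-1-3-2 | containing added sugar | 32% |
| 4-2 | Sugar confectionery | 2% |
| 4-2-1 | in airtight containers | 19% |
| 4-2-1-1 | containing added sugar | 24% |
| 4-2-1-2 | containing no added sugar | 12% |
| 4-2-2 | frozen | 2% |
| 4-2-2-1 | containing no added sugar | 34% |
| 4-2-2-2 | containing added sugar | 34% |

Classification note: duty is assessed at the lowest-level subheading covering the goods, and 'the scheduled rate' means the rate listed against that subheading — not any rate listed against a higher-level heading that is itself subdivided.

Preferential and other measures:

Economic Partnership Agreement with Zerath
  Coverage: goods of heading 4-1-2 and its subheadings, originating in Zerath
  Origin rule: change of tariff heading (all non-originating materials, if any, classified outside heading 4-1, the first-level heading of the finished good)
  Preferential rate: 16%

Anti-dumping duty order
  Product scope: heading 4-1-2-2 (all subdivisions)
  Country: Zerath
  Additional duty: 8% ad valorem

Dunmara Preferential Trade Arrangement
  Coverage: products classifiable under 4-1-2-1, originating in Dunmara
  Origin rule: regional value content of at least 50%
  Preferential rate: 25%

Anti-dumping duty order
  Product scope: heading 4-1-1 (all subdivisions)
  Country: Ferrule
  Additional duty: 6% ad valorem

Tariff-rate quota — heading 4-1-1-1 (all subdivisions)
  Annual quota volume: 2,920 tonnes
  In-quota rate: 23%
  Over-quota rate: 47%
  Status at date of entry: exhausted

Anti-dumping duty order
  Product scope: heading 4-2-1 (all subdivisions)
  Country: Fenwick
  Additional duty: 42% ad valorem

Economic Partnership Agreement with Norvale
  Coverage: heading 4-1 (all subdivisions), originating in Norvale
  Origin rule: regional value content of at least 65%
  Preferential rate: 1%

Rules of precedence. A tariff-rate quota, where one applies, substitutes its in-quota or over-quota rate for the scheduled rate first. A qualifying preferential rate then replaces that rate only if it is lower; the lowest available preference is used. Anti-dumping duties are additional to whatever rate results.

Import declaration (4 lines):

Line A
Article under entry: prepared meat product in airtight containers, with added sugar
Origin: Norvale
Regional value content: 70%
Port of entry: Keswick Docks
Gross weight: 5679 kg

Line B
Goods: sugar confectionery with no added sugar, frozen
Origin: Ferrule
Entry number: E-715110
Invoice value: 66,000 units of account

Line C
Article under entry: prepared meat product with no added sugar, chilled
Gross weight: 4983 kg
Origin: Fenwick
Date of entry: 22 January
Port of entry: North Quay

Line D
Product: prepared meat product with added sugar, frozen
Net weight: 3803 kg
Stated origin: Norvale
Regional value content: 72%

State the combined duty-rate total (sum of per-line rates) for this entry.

Line A: prepared meat product → 4-1; in airtight containers → 4-1-3; with added sugar → 4-1-3-2. Scheduled 32%. Norvale agreement on 4-1: RVC ≥ 65% → 1% available; preferential 1%. → 1%.
Line B: sugar confectionery → 4-2; frozen → 4-2-2; with no added sugar → 4-2-2-1. Scheduled 34%. No special measure applies. → 34%.
Line C: prepared meat product → 4-1; chilled → 4-1-1; with no added sugar → 4-1-1-2. Scheduled 15%. No special measure applies. → 15%.
Line D: prepared meat product → 4-1; frozen → 4-1-2; with added sugar → 4-1-2-1. Scheduled 23%. Norvale agreement on 4-1: RVC ≥ 65% → 1% available; preferential 1%. → 1%.
Sum: 1% + 34% + 15% + 1% = 51%.

51%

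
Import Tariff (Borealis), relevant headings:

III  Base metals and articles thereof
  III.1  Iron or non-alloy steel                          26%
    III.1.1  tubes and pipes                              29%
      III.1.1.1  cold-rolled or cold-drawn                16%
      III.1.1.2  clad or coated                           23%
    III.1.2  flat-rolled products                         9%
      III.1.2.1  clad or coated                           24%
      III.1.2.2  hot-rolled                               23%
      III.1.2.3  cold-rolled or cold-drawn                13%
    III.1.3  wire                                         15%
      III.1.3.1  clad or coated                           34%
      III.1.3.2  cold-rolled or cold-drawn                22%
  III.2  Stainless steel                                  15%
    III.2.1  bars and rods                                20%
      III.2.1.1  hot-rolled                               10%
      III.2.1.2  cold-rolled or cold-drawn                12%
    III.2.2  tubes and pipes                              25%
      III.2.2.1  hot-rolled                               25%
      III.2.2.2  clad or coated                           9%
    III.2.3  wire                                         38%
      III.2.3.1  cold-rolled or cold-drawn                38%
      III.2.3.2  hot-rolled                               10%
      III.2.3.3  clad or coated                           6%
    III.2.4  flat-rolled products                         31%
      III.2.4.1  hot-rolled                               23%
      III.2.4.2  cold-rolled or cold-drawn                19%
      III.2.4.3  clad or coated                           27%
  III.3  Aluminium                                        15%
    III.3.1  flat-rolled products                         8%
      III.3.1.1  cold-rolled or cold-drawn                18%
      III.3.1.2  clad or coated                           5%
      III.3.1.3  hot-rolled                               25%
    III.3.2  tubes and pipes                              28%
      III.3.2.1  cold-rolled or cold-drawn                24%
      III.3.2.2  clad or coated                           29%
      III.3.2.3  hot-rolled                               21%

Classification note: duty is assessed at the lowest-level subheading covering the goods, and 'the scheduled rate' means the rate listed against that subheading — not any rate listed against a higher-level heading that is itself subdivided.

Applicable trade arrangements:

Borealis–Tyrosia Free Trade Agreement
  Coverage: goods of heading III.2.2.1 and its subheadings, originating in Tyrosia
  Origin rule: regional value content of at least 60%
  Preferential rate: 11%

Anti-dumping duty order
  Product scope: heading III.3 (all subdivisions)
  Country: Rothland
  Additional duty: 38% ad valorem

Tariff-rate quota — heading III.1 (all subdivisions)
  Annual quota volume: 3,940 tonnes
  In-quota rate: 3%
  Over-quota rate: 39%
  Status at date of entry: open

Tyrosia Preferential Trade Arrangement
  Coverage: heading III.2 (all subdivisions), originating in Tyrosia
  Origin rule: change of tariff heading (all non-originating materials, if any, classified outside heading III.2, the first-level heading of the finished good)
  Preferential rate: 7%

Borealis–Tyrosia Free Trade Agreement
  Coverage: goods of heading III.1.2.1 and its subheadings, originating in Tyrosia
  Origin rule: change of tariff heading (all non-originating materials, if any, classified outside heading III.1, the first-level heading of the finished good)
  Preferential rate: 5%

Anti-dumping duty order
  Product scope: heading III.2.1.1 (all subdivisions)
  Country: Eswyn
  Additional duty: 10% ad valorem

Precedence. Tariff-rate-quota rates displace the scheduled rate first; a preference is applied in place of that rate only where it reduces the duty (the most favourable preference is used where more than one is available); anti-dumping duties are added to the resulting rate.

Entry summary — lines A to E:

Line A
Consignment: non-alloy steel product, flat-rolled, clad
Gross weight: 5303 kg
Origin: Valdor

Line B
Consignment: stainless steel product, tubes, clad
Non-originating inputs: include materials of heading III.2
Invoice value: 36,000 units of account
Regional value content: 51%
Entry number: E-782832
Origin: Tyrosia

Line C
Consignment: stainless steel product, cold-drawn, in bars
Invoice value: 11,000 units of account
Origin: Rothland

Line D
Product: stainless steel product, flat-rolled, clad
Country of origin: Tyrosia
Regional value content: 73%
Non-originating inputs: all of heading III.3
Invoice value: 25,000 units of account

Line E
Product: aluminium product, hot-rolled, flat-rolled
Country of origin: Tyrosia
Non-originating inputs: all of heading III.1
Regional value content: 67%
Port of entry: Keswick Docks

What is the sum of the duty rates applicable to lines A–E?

56%

Line A: non-alloy steel → III.1; flat-rolled → III.1.2; clad → III.1.2.1. Scheduled 24%. quota on III.1 open → in-quota 3%. → 3%.
Line B: stainless steel → III.2; tubes → III.2.2; clad → III.2.2.2. Scheduled 9%. Tyrosia agreement on III.2.2.1: III.2.2.2 not covered; Tyrosia agreement on III.2: CTH not met; Tyrosia agreement on III.1.2.1: III.2.2.2 not covered. → 9%.
Line C: stainless steel → III.2; in bars → III.2.1; cold-drawn → III.2.1.2. Scheduled 12%. No special measure applies. → 12%.
Line D: stainless steel → III.2; flat-rolled → III.2.4; clad → III.2.4.3. Scheduled 27%. Tyrosia agreement on III.2.2.1: III.2.4.3 not covered; Tyrosia agreement on III.2: CTH met → 7% available; Tyrosia agreement on III.1.2.1: III.2.4.3 not covered; preferential 7%. → 7%.
Line E: aluminium → III.3; flat-rolled → III.3.1; hot-rolled → III.3.1.3. Scheduled 25%. Tyrosia agreement on III.2.2.1: III.3.1.3 not covered; Tyrosia agreement on III.2: III.3.1.3 not covered; Tyrosia agreement on III.1.2.1: III.3.1.3 not covered. → 25%.
Sum: 3% + 9% + 12% + 7% + 25% = 56%.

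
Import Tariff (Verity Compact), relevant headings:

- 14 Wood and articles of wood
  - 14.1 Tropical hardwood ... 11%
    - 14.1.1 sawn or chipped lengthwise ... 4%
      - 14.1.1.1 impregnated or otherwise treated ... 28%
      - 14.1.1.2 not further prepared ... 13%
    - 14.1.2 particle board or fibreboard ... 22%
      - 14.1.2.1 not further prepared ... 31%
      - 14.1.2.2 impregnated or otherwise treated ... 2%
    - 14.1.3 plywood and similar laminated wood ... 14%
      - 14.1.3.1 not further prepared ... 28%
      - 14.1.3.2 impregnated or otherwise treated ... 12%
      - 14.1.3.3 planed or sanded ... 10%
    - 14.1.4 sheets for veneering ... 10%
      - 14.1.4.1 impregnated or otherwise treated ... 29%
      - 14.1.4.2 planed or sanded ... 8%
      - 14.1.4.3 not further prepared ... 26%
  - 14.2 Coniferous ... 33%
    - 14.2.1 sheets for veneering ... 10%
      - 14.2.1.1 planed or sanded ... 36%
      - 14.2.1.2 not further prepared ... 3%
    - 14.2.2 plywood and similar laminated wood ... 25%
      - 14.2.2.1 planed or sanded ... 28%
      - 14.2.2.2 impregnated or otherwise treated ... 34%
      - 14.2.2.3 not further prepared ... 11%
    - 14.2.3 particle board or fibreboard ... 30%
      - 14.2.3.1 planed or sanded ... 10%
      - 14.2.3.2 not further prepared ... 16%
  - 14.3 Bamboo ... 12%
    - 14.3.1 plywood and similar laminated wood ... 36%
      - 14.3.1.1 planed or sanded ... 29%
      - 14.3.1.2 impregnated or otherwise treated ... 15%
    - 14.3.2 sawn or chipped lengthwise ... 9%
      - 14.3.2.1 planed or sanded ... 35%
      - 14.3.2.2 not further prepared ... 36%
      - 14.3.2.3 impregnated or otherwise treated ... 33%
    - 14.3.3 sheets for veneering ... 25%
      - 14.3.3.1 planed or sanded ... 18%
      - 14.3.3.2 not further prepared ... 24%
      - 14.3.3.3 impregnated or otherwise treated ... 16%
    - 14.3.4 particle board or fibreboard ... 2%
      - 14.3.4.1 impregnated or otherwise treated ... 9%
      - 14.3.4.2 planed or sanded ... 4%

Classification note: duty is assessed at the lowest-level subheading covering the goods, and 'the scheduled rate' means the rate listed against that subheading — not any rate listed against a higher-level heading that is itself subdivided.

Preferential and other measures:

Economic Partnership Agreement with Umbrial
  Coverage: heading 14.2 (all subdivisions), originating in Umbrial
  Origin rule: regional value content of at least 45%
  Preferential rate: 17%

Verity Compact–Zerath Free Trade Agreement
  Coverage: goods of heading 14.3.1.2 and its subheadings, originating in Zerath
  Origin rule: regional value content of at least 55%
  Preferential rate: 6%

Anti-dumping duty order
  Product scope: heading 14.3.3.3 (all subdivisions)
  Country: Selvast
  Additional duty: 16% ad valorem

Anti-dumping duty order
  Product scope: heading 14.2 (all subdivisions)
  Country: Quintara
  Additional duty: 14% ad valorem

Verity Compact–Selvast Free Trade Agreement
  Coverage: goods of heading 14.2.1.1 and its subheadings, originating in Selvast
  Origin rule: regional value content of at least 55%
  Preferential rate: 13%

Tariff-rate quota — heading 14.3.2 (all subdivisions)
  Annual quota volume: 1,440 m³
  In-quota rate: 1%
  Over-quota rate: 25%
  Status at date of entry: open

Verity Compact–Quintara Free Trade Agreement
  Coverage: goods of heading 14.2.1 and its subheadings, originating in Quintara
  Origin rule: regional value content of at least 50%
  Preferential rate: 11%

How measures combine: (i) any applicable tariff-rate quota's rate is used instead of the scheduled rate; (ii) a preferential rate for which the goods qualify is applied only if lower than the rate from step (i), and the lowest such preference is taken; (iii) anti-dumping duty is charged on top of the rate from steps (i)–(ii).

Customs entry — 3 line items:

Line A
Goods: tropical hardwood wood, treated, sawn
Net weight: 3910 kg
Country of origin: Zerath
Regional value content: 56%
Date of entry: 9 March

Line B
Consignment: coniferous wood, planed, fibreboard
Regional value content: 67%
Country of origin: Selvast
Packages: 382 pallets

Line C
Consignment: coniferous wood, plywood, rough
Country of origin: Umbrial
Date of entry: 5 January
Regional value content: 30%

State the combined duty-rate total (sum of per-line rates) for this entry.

49%

Line A: tropical hardwood → 14.1; sawn → 14.1.1; treated → 14.1.1.1. Scheduled 28%. Zerath agreement on 14.3.1.2: 14.1.1.1 not covered. → 28%.
Line B: coniferous → 14.2; fibreboard → 14.2.3; planed → 14.2.3.1. Scheduled 10%. Selvast agreement on 14.2.1.1: 14.2.3.1 not covered. → 10%.
Line C: coniferous → 14.2; plywood → 14.2.2; rough → 14.2.2.3. Scheduled 11%. Umbrial agreement on 14.2: RVC < 45%. → 11%.
Sum: 28% + 10% + 11% = 49%.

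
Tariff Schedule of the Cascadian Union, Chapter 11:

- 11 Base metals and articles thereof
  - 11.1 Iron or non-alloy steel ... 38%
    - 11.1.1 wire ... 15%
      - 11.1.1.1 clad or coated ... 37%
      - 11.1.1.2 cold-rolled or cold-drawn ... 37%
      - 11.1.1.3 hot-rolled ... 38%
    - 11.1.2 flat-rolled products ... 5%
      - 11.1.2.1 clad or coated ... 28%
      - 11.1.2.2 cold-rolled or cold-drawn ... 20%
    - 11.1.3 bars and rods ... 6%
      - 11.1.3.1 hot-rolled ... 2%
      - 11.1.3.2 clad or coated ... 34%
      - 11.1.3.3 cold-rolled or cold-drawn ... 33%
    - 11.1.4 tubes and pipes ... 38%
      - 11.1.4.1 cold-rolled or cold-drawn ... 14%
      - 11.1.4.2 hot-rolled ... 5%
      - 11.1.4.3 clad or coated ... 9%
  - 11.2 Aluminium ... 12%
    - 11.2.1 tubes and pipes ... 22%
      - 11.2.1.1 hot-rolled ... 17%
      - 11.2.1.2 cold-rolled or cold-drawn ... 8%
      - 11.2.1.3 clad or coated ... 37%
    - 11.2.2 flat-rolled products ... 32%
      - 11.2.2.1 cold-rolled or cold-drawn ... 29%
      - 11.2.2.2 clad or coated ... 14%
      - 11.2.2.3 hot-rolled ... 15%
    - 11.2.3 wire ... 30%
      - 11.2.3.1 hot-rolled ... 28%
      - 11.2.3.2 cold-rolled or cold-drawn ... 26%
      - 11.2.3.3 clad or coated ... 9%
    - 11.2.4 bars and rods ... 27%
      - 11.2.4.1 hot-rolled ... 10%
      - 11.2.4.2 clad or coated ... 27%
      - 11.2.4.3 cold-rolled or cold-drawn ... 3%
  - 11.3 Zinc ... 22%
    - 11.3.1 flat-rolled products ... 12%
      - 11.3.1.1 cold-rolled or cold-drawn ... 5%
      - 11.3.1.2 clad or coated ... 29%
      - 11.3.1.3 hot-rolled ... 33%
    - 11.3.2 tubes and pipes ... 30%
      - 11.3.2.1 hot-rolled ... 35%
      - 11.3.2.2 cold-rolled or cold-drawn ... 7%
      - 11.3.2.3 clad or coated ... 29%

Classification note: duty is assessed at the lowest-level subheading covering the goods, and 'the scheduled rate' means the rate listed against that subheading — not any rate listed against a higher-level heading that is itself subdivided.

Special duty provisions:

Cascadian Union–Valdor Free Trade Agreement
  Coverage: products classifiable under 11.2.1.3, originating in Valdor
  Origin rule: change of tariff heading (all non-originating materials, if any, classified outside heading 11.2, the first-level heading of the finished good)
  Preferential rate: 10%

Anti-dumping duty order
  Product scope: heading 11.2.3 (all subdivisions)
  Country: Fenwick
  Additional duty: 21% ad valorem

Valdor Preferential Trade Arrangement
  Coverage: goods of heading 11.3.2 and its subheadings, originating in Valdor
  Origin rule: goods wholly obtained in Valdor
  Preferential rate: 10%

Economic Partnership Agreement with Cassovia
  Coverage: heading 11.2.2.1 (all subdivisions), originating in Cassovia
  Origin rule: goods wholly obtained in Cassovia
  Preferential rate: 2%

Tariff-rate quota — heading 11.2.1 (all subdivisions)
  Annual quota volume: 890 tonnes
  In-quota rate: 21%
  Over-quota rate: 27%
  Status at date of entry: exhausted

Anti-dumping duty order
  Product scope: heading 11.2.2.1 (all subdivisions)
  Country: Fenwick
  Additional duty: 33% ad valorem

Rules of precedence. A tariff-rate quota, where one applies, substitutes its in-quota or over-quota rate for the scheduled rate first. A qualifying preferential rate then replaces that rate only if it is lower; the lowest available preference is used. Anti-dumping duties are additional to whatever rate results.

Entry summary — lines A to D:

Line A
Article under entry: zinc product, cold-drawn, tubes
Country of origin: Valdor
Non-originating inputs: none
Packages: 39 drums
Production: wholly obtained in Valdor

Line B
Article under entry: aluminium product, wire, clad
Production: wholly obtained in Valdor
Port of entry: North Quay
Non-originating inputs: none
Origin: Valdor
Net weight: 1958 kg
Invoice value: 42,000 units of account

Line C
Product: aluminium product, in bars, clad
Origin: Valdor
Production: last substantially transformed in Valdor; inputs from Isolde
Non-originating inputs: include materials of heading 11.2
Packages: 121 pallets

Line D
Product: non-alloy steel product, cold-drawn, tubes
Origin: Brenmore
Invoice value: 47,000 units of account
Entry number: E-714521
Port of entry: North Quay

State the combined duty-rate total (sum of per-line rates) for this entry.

57%

Line A: zinc → 11.3; tubes → 11.3.2; cold-drawn → 11.3.2.2. Scheduled 7%. Valdor agreement on 11.2.1.3: 11.3.2.2 not covered; Valdor agreement on 11.3.2: wholly obtained → 10% available; preference 10% not lower than 7% → no reduction. → 7%.
Line B: aluminium → 11.2; wire → 11.2.3; clad → 11.2.3.3. Scheduled 9%. Valdor agreement on 11.2.1.3: 11.2.3.3 not covered; Valdor agreement on 11.3.2: 11.2.3.3 not covered. → 9%.
Line C: aluminium → 11.2; in bars → 11.2.4; clad → 11.2.4.2. Scheduled 27%. Valdor agreement on 11.2.1.3: 11.2.4.2 not covered; Valdor agreement on 11.3.2: 11.2.4.2 not covered. → 27%.
Line D: non-alloy steel → 11.1; tubes → 11.1.4; cold-drawn → 11.1.4.1. Scheduled 14%. No special measure applies. → 14%.
Sum: 7% + 9% + 27% + 14% = 57%.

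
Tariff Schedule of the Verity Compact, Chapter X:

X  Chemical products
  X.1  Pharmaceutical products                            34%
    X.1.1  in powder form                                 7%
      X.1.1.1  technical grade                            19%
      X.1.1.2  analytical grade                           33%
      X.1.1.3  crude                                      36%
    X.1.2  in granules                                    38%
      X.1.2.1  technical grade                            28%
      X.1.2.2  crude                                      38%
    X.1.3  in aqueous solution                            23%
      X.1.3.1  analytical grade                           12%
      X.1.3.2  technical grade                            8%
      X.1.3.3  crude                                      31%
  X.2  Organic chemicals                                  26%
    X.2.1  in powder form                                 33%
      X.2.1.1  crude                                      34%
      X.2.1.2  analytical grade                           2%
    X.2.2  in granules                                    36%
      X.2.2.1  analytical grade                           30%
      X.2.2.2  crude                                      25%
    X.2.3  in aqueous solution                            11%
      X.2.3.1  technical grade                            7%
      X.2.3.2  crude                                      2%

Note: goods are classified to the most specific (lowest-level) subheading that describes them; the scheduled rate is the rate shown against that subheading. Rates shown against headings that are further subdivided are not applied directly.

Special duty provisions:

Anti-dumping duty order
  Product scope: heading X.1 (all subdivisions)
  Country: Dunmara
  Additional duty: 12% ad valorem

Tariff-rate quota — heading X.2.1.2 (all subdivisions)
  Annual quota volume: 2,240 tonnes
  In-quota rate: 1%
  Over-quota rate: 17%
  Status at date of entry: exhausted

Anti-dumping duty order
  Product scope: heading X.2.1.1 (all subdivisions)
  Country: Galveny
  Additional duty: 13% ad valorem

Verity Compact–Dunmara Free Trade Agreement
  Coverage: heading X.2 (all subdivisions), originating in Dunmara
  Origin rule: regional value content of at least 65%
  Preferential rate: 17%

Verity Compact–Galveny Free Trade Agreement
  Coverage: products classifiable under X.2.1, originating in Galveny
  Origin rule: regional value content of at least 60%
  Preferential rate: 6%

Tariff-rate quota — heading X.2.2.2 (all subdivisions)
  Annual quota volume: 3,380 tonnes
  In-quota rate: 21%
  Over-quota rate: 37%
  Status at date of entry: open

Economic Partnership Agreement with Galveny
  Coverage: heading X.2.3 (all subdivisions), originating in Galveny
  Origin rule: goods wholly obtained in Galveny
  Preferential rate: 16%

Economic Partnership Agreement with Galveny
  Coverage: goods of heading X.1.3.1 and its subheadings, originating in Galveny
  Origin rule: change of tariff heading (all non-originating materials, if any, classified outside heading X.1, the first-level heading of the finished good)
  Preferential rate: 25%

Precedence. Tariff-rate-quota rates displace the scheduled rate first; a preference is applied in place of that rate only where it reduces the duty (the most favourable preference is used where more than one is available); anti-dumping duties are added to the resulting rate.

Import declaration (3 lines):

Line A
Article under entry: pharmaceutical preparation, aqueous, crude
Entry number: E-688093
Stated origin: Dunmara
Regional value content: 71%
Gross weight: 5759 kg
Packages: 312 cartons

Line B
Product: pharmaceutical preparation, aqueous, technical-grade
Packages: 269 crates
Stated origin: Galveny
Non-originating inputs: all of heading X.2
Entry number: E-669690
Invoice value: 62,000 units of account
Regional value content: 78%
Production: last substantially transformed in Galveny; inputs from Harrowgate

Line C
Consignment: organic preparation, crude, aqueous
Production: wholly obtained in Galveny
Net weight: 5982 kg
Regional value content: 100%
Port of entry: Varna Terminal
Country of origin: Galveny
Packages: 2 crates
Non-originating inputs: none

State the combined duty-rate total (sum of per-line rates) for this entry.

53%

Line A: pharmaceutical → X.1; aqueous → X.1.3; crude → X.1.3.3. Scheduled 31%. Dunmara agreement on X.2: X.1.3.3 not covered; anti-dumping (Dunmara, X.1): +12%; total 31% + 12% = 43%. → 43%.
Line B: pharmaceutical → X.1; aqueous → X.1.3; technical-grade → X.1.3.2. Scheduled 8%. Galveny agreement on X.2.1: X.1.3.2 not covered; Galveny agreement on X.2.3: X.1.3.2 not covered; Galveny agreement on X.1.3.1: X.1.3.2 not covered. → 8%.
Line C: organic → X.2; aqueous → X.2.3; crude → X.2.3.2. Scheduled 2%. Galveny agreement on X.2.1: X.2.3.2 not covered; Galveny agreement on X.2.3: wholly obtained → 16% available; Galveny agreement on X.1.3.1: X.2.3.2 not covered; preference 16% not lower than 2% → no reduction. → 2%.
Sum: 43% + 8% + 2% = 53%.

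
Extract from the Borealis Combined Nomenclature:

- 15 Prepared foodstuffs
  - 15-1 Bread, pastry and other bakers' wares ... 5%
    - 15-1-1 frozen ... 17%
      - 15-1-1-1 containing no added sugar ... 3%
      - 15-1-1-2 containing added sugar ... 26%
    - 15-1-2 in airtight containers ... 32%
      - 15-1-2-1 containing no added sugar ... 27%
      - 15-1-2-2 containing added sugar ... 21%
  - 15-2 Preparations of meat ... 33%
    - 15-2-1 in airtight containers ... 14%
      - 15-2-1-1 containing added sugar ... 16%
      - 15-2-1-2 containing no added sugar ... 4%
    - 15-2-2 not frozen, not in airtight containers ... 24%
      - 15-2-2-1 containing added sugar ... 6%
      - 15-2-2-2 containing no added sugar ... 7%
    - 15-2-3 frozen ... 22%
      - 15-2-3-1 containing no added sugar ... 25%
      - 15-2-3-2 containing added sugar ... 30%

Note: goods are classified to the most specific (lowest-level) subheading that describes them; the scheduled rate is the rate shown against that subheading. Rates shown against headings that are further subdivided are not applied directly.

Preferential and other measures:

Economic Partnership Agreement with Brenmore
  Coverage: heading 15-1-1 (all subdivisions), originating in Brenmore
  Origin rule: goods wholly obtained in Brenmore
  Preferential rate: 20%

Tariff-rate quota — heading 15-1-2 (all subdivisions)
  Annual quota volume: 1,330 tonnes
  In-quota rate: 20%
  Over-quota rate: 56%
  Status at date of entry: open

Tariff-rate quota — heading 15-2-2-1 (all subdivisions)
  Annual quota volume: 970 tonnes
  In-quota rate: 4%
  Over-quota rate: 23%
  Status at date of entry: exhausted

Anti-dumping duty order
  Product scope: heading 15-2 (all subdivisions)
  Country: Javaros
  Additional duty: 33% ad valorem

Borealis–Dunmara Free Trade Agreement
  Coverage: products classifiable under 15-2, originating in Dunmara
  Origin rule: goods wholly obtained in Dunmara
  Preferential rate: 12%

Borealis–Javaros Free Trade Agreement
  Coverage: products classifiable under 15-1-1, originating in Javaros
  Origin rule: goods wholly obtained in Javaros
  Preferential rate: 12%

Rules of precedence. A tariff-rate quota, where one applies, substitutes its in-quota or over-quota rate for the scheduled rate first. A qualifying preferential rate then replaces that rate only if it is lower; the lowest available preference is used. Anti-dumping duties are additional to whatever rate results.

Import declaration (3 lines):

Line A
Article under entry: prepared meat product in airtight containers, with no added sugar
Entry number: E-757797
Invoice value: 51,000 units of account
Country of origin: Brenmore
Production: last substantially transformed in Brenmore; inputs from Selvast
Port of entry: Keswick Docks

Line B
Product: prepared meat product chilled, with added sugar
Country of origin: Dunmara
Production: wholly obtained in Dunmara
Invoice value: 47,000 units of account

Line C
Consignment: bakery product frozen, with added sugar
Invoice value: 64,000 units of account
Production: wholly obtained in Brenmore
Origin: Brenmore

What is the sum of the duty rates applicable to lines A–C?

Line A: prepared meat product → 15-2; in airtight containers → 15-2-1; with no added sugar → 15-2-1-2. Scheduled 4%. Brenmore agreement on 15-1-1: 15-2-1-2 not covered. → 4%.
Line B: prepared meat product → 15-2; chilled → 15-2-2; with added sugar → 15-2-2-1. Scheduled 6%. quota on 15-2-2-1 exhausted → over-quota 23%; Dunmara agreement on 15-2: wholly obtained → 12% available; preferential 12%. → 12%.
Line C: bakery product → 15-1; frozen → 15-1-1; with added sugar → 15-1-1-2. Scheduled 26%. Brenmore agreement on 15-1-1: wholly obtained → 20% available; preferential 20%. → 20%.
Sum: 4% + 12% + 20% = 36%.

36%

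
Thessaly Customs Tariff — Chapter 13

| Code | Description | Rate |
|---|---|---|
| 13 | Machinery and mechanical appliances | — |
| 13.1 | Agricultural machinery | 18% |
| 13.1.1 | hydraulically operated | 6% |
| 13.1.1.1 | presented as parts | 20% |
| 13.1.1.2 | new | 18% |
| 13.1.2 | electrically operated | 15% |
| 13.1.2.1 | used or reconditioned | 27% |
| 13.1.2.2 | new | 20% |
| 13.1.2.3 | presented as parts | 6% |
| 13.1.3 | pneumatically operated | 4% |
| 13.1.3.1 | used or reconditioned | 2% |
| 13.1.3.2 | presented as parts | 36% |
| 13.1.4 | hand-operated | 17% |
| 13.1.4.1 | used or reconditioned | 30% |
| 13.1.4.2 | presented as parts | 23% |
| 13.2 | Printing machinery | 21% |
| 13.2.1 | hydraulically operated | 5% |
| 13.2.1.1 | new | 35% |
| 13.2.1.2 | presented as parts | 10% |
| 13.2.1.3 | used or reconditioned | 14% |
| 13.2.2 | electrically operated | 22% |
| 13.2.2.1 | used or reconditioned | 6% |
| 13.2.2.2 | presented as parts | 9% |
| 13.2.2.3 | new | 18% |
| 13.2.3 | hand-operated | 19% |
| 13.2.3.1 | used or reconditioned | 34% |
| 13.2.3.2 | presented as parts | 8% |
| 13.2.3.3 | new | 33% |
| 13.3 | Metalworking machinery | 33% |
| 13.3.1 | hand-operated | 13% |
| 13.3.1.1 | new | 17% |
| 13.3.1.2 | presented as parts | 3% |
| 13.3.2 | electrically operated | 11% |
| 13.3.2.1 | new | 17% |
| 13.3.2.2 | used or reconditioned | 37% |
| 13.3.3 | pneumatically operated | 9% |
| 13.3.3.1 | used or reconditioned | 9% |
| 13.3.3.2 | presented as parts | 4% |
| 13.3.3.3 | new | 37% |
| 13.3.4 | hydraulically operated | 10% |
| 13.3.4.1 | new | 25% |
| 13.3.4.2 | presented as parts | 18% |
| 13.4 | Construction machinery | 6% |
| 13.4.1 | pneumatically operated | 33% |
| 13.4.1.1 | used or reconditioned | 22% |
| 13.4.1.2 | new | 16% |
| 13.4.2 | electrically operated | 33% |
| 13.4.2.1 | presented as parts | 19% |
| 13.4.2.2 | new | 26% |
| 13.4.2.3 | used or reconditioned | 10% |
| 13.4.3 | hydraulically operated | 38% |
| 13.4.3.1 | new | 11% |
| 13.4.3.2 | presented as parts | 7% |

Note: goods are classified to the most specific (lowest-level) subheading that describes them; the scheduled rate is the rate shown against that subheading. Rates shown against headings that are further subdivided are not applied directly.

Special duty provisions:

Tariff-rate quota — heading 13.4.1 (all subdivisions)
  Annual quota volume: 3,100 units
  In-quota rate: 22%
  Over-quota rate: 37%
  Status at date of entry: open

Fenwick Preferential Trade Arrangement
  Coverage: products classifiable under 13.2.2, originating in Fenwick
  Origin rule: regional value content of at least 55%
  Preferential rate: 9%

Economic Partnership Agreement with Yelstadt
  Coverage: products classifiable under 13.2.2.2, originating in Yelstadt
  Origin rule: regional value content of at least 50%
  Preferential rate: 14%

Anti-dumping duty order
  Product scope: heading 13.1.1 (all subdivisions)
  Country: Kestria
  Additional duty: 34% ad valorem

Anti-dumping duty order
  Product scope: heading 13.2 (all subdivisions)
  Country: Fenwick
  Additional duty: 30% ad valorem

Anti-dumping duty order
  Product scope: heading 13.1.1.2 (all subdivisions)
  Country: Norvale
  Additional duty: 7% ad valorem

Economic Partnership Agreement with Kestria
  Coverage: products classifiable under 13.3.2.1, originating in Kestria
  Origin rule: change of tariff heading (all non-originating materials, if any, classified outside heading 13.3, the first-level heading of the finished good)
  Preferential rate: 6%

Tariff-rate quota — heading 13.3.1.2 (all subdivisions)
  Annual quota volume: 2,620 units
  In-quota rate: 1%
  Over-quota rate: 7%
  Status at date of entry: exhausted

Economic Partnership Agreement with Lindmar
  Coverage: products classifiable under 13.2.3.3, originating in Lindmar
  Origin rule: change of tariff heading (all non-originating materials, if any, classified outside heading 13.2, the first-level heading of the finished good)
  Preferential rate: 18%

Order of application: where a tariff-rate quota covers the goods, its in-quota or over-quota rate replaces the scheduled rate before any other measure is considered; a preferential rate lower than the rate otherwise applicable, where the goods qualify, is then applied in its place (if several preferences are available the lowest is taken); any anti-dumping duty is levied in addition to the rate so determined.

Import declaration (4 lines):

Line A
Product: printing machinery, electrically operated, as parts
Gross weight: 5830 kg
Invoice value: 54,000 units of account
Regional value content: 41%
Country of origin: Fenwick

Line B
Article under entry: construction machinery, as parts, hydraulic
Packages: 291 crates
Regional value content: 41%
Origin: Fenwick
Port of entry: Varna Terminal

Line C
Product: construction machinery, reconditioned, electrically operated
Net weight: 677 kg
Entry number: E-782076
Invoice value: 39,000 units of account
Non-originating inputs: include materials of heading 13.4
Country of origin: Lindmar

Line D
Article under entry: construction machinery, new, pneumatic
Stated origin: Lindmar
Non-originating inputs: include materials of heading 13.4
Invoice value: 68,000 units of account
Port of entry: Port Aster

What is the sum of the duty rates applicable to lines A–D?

Line A: printing → 13.2; electrically operated → 13.2.2; as parts → 13.2.2.2. Scheduled 9%. Fenwick agreement on 13.2.2: RVC < 55%; anti-dumping (Fenwick, 13.2): +30%; total 9% + 30% = 39%. → 39%.
Line B: construction → 13.4; hydraulic → 13.4.3; as parts → 13.4.3.2. Scheduled 7%. Fenwick agreement on 13.2.2: 13.4.3.2 not covered. → 7%.
Line C: construction → 13.4; electrically operated → 13.4.2; reconditioned → 13.4.2.3. Scheduled 10%. Lindmar agreement on 13.2.3.3: 13.4.2.3 not covered. → 10%.
Line D: construction → 13.4; pneumatic → 13.4.1; new → 13.4.1.2. Scheduled 16%. quota on 13.4.1 open → in-quota 22%; Lindmar agreement on 13.2.3.3: 13.4.1.2 not covered. → 22%.
Sum: 39% + 7% + 10% + 22% = 78%.

78%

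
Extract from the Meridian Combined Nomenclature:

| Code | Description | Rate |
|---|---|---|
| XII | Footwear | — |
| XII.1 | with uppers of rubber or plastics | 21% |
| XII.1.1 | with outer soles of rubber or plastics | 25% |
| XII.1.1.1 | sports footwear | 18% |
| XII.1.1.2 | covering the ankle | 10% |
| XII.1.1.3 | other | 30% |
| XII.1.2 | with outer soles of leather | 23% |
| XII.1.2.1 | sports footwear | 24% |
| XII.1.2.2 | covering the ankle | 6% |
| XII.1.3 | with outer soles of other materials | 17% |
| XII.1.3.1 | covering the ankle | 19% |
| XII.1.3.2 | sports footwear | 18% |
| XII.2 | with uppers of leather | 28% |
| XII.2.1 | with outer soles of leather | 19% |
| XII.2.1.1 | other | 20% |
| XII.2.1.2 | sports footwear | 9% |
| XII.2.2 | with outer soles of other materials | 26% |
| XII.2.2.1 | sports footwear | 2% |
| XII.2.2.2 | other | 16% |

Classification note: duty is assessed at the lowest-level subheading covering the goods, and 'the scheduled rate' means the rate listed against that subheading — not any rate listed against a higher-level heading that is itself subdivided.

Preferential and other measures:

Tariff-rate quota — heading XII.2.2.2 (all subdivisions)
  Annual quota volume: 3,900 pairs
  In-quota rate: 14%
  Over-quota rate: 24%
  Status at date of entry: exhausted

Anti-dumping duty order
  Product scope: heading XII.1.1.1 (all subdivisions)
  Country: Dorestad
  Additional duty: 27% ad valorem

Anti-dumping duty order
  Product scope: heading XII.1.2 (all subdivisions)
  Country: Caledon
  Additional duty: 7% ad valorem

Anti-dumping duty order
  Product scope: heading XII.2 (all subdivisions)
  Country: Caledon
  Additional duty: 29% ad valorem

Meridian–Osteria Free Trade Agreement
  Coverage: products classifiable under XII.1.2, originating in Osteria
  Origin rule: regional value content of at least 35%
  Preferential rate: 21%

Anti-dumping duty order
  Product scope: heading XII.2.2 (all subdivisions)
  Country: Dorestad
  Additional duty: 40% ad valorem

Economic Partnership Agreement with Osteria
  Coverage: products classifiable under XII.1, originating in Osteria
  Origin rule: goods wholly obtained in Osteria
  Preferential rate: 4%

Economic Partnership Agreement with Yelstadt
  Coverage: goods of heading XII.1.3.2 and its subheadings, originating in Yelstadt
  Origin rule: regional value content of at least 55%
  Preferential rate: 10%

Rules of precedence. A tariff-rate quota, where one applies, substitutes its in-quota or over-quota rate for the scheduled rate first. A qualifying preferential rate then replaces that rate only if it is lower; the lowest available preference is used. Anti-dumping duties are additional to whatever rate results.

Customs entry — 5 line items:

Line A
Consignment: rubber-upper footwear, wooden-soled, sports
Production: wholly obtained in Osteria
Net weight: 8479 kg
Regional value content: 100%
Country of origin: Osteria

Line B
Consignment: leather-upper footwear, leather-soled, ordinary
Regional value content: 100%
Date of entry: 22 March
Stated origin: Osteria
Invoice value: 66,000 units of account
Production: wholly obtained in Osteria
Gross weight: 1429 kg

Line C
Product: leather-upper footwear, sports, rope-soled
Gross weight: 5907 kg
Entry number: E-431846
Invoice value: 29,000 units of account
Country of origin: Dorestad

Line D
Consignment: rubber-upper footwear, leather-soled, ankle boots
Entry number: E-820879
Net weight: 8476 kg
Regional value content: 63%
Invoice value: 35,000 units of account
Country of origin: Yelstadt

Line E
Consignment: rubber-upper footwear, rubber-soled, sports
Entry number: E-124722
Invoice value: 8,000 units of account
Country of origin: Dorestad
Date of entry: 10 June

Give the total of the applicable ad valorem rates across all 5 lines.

117%

Line A: rubber-upper → XII.1; wooden-soled → XII.1.3; sports → XII.1.3.2. Scheduled 18%. Osteria agreement on XII.1.2: XII.1.3.2 not covered; Osteria agreement on XII.1: wholly obtained → 4% available; preferential 4%. → 4%.
Line B: leather-upper → XII.2; leather-soled → XII.2.1; ordinary → XII.2.1.1. Scheduled 20%. Osteria agreement on XII.1.2: XII.2.1.1 not covered; Osteria agreement on XII.1: XII.2.1.1 not covered. → 20%.
Line C: leather-upper → XII.2; rope-soled → XII.2.2; sports → XII.2.2.1. Scheduled 2%. anti-dumping (Dorestad, XII.2.2): +40%; total 2% + 40% = 42%. → 42%.
Line D: rubber-upper → XII.1; leather-soled → XII.1.2; ankle boots → XII.1.2.2. Scheduled 6%. Yelstadt agreement on XII.1.3.2: XII.1.2.2 not covered. → 6%.
Line E: rubber-upper → XII.1; rubber-soled → XII.1.1; sports → XII.1.1.1. Scheduled 18%. anti-dumping (Dorestad, XII.1.1.1): +27%; total 18% + 27% = 45%. → 45%.
Sum: 4% + 20% + 42% + 6% + 45% = 117%.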